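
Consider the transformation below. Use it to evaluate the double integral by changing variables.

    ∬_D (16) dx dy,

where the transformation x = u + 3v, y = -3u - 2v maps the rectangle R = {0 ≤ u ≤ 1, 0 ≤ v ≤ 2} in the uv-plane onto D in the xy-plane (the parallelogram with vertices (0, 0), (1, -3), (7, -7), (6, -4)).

Compute the Jacobian determinant of (x, y) with respect to (u, v):

    ∂(x,y)/∂(u,v) = | 1  3 | = (1)(-2) - (3)(-3) = 7.
                   | -3  -2 |

Its absolute value is |J| = 7 (the area scaling factor).

Substituting x = u + 3v, y = -3u - 2v into the integrand,

    16 → 16,

so the integral becomes

    ∬_R (16) · |J| du dv = ∫_0^1 ∫_0^2 (112) dv du.

Inner (v): 224.
Outer (u): 224.

Therefore ∬_D (16) dx dy = 224.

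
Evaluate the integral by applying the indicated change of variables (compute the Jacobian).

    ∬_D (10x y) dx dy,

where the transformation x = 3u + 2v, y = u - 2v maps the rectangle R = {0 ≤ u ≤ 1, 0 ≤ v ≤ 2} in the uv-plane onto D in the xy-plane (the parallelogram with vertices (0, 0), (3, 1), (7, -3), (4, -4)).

Compute the Jacobian determinant of (x, y) with respect to (u, v):

    ∂(x,y)/∂(u,v) = | 3  2 | = (3)(-2) - (2)(1) = -8.
                   | 1  -2 |

Its absolute value is |J| = 8 (the area scaling factor).

Substituting x = 3u + 2v, y = u - 2v into the integrand,

    10x y → 30u^2 - 40u v - 40v^2,

so the integral becomes

    ∬_R (30u^2 - 40u v - 40v^2) · |J| du dv = ∫_0^1 ∫_0^2 (240u^2 - 320u v - 320v^2) dv du.

Inner (v): 480u^2 - 640u - 2560/3.
Outer (u): -3040/3.

Therefore ∬_D (10x y) dx dy = -3040/3.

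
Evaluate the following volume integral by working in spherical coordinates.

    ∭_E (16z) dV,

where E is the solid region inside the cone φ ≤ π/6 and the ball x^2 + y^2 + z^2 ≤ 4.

In spherical coordinates, x = ρ sin(φ) cos(θ), y = ρ sin(φ) sin(θ), z = ρ cos(φ), and dV = ρ^2 sin(φ) dρ dφ dθ.

The integrand becomes 16ρ cos(φ), so

    ∭_E (16z) dV = ∫_{0}^{2π} ∫_{0}^{π/6} ∫_{0}^{2} (16ρ cos(φ)) · ρ^2 sin(φ) dρ dφ dθ.

Inner (ρ): 32sin(2φ).
Middle (φ): 8.
Outer (θ): 16π.

Therefore the triple integral equals 16π.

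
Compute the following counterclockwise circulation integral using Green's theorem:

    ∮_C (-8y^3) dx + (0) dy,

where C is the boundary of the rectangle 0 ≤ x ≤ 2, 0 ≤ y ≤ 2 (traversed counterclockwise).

Green's theorem converts the closed line integral into a double integral over the enclosed region D:

    ∮_C P dx + Q dy = ∬_D (∂Q/∂x - ∂P/∂y) dA.

Here P = -8y^3, Q = 0, so

    ∂Q/∂x = 0,    ∂P/∂y = -24y^2,
    ∂Q/∂x - ∂P/∂y = 24y^2.

D is the region 0 ≤ x ≤ 2, 0 ≤ y ≤ 2. Evaluating the double integral:

    ∬_D (24y^2) dA = ∫_0^{2} ∫_0^{2} (24y^2) dy dx.

Inner (y from 0 to 2): 64.
Outer (x from 0 to 2): 128.

Therefore ∮_C P dx + Q dy = 128.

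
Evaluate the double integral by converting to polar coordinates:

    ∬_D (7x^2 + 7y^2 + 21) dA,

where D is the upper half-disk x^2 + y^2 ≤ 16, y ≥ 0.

The region D is 0 ≤ r ≤ 4, 0 ≤ θ ≤ π in polar coordinates, where x = r cos(θ), y = r sin(θ), and dA = r dr dθ.

Under the substitution, the integrand becomes 7r^2 + 21, so

    ∬_D (7x^2 + 7y^2 + 21) dA = ∫_{0}^{π} ∫_{0}^{4} (7r^2 + 21) · r dr dθ.

Inner integral (in r): ∫_{0}^{4} (7r^2 + 21) · r dr = 616.

Outer integral (in θ): ∫_{0}^{π} (616) dθ = 616π.

Therefore ∬_D (7x^2 + 7y^2 + 21) dA = 616π.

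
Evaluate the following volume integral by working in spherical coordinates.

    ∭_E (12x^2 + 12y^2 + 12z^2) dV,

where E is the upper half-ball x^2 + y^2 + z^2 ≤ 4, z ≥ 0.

In spherical coordinates, x = ρ sin(φ) cos(θ), y = ρ sin(φ) sin(θ), z = ρ cos(φ), and dV = ρ^2 sin(φ) dρ dφ dθ.

The integrand becomes 12ρ^2, so

    ∭_E (12x^2 + 12y^2 + 12z^2) dV = ∫_{0}^{2π} ∫_{0}^{π/2} ∫_{0}^{2} (12ρ^2) · ρ^2 sin(φ) dρ dφ dθ.

Inner (ρ): 384sin(φ)/5.
Middle (φ): 384/5.
Outer (θ): 768π/5.

Therefore the triple integral equals 768π/5.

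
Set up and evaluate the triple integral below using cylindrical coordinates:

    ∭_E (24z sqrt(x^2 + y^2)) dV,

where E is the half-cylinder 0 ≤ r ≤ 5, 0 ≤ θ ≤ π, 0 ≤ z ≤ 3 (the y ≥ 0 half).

In cylindrical coordinates, x = r cos(θ), y = r sin(θ), z = z, and dV = r dr dθ dz.

The integrand becomes 24r z, so

    ∭_E (24z sqrt(x^2 + y^2)) dV = ∫_{0}^{π} ∫_{0}^{5} ∫_{0}^{3} (24r z) · r dz dr dθ.

Inner (z): 108r^2.
Middle (r from 0 to 5): 4500.
Outer (θ): 4500π.

Therefore the triple integral equals 4500π.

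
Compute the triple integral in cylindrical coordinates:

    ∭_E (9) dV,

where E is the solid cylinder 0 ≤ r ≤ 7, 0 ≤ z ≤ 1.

In cylindrical coordinates, x = r cos(θ), y = r sin(θ), z = z, and dV = r dr dθ dz.

The integrand becomes 9, so

    ∭_E (9) dV = ∫_{0}^{2π} ∫_{0}^{7} ∫_{0}^{1} (9) · r dz dr dθ.

Inner (z): 9r.
Middle (r from 0 to 7): 441/2.
Outer (θ): 441π.

Therefore the triple integral equals 441π.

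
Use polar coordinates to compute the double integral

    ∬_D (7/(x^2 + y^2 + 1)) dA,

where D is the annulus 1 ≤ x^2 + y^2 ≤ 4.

The region D is 1 ≤ r ≤ 2, 0 ≤ θ ≤ 2π in polar coordinates, where x = r cos(θ), y = r sin(θ), and dA = r dr dθ.

Under the substitution, the integrand becomes 7/(r^2 + 1), so

    ∬_D (7/(x^2 + y^2 + 1)) dA = ∫_{0}^{2π} ∫_{1}^{2} (7/(r^2 + 1)) · r dr dθ.

Inner integral (in r): ∫_{1}^{2} (7/(r^2 + 1)) · r dr = log(125sqrt(10)/16).

Outer integral (in θ): ∫_{0}^{2π} (log(125sqrt(10)/16)) dθ = log((125sqrt(10)/16)^(2π)).

Therefore ∬_D (7/(x^2 + y^2 + 1)) dA = log((125sqrt(10)/16)^(2π)).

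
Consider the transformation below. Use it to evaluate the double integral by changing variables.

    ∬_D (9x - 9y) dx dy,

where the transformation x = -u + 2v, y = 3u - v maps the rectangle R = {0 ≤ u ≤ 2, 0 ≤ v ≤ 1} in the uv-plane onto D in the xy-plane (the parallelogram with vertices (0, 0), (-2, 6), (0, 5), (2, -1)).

Compute the Jacobian determinant of (x, y) with respect to (u, v):

    ∂(x,y)/∂(u,v) = | -1  2 | = (-1)(-1) - (2)(3) = -5.
                   | 3  -1 |

Its absolute value is |J| = 5 (the area scaling factor).

Substituting x = -u + 2v, y = 3u - v into the integrand,

    9x - 9y → -36u + 27v,

so the integral becomes

    ∬_R (-36u + 27v) · |J| du dv = ∫_0^2 ∫_0^1 (-180u + 135v) dv du.

Inner (v): 135/2 - 180u.
Outer (u): -225.

Therefore ∬_D (9x - 9y) dx dy = -225.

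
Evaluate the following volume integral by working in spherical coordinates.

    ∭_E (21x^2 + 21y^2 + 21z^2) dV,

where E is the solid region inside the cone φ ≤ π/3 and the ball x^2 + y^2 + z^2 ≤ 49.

In spherical coordinates, x = ρ sin(φ) cos(θ), y = ρ sin(φ) sin(θ), z = ρ cos(φ), and dV = ρ^2 sin(φ) dρ dφ dθ.

The integrand becomes 21ρ^2, so

    ∭_E (21x^2 + 21y^2 + 21z^2) dV = ∫_{0}^{2π} ∫_{0}^{π/3} ∫_{0}^{7} (21ρ^2) · ρ^2 sin(φ) dρ dφ dθ.

Inner (ρ): 352947sin(φ)/5.
Middle (φ): 352947/10.
Outer (θ): 352947π/5.

Therefore the triple integral equals 352947π/5.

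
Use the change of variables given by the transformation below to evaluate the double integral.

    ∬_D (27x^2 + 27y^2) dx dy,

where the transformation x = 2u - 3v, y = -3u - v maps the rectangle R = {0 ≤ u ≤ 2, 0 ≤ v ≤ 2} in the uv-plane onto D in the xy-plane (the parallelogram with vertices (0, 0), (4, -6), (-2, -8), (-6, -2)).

Compute the Jacobian determinant of (x, y) with respect to (u, v):

    ∂(x,y)/∂(u,v) = | 2  -3 | = (2)(-1) - (-3)(-3) = -11.
                   | -3  -1 |

Its absolute value is |J| = 11 (the area scaling factor).

Substituting x = 2u - 3v, y = -3u - v into the integrand,

    27x^2 + 27y^2 → 351u^2 - 162u v + 270v^2,

so the integral becomes

    ∬_R (351u^2 - 162u v + 270v^2) · |J| du dv = ∫_0^2 ∫_0^2 (3861u^2 - 1782u v + 2970v^2) dv du.

Inner (v): 7722u^2 - 3564u + 7920.
Outer (u): 29304.

Therefore ∬_D (27x^2 + 27y^2) dx dy = 29304.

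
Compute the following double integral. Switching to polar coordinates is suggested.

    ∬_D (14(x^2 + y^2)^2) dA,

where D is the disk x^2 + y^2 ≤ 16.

The region D is 0 ≤ r ≤ 4, 0 ≤ θ ≤ 2π in polar coordinates, where x = r cos(θ), y = r sin(θ), and dA = r dr dθ.

Under the substitution, the integrand becomes 14r^4, so

    ∬_D (14(x^2 + y^2)^2) dA = ∫_{0}^{2π} ∫_{0}^{4} (14r^4) · r dr dθ.

Inner integral (in r): ∫_{0}^{4} (14r^4) · r dr = 28672/3.

Outer integral (in θ): ∫_{0}^{2π} (28672/3) dθ = 57344π/3.

Therefore ∬_D (14(x^2 + y^2)^2) dA = 57344π/3.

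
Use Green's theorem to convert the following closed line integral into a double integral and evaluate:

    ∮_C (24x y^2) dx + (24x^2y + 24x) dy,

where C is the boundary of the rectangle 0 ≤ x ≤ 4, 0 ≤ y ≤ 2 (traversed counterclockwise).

Green's theorem converts the closed line integral into a double integral over the enclosed region D:

    ∮_C P dx + Q dy = ∬_D (∂Q/∂x - ∂P/∂y) dA.

Here P = 24x y^2, Q = 24x^2y + 24x, so

    ∂Q/∂x = 48x y + 24,    ∂P/∂y = 48x y,
    ∂Q/∂x - ∂P/∂y = 24.

D is the region 0 ≤ x ≤ 4, 0 ≤ y ≤ 2. Evaluating the double integral:

    ∬_D (24) dA = ∫_0^{4} ∫_0^{2} (24) dy dx.

Inner (y from 0 to 2): 48.
Outer (x from 0 to 4): 192.

Therefore ∮_C P dx + Q dy = 192.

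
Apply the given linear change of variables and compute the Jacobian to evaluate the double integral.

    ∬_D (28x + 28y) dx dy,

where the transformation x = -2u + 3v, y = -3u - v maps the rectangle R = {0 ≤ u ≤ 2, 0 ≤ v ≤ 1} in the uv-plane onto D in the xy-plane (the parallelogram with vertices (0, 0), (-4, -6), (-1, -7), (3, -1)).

Compute the Jacobian determinant of (x, y) with respect to (u, v):

    ∂(x,y)/∂(u,v) = | -2  3 | = (-2)(-1) - (3)(-3) = 11.
                   | -3  -1 |

Its absolute value is |J| = 11 (the area scaling factor).

Substituting x = -2u + 3v, y = -3u - v into the integrand,

    28x + 28y → -140u + 56v,

so the integral becomes

    ∬_R (-140u + 56v) · |J| du dv = ∫_0^2 ∫_0^1 (-1540u + 616v) dv du.

Inner (v): 308 - 1540u.
Outer (u): -2464.

Therefore ∬_D (28x + 28y) dx dy = -2464.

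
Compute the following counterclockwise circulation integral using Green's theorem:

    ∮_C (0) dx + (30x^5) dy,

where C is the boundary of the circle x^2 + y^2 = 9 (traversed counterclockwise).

Green's theorem converts the closed line integral into a double integral over the enclosed region D:

    ∮_C P dx + Q dy = ∬_D (∂Q/∂x - ∂P/∂y) dA.

Here P = 0, Q = 30x^5, so

    ∂Q/∂x = 150x^4,    ∂P/∂y = 0,
    ∂Q/∂x - ∂P/∂y = 150x^4.

D is the region x^2 + y^2 ≤ 9. Evaluating the double integral:

In polar coordinates (x = r cos θ, y = r sin θ, dA = r dr dθ) the integrand becomes 150r^4cos(θ)^4, so

    ∬_D (150x^4) dA = ∫_0^{2π} ∫_0^{3} (150r^4cos(θ)^4) · r dr dθ.

Inner (r from 0 to 3): 18225cos(θ)^4.
Outer (θ from 0 to 2π): 54675π/4.

Therefore ∮_C P dx + Q dy = 54675π/4.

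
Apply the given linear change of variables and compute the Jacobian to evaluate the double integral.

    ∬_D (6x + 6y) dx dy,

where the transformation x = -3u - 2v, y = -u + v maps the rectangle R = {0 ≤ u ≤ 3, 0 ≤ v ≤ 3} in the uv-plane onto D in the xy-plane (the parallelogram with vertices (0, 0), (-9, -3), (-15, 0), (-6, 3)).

Compute the Jacobian determinant of (x, y) with respect to (u, v):

    ∂(x,y)/∂(u,v) = | -3  -2 | = (-3)(1) - (-2)(-1) = -5.
                   | -1  1 |

Its absolute value is |J| = 5 (the area scaling factor).

Substituting x = -3u - 2v, y = -u + v into the integrand,

    6x + 6y → -24u - 6v,

so the integral becomes

    ∬_R (-24u - 6v) · |J| du dv = ∫_0^3 ∫_0^3 (-120u - 30v) dv du.

Inner (v): -360u - 135.
Outer (u): -2025.

Therefore ∬_D (6x + 6y) dx dy = -2025.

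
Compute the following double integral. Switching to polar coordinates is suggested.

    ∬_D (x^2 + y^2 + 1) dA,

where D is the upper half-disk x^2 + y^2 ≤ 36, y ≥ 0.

The region D is 0 ≤ r ≤ 6, 0 ≤ θ ≤ π in polar coordinates, where x = r cos(θ), y = r sin(θ), and dA = r dr dθ.

Under the substitution, the integrand becomes r^2 + 1, so

    ∬_D (x^2 + y^2 + 1) dA = ∫_{0}^{π} ∫_{0}^{6} (r^2 + 1) · r dr dθ.

Inner integral (in r): ∫_{0}^{6} (r^2 + 1) · r dr = 342.

Outer integral (in θ): ∫_{0}^{π} (342) dθ = 342π.

Therefore ∬_D (x^2 + y^2 + 1) dA = 342π.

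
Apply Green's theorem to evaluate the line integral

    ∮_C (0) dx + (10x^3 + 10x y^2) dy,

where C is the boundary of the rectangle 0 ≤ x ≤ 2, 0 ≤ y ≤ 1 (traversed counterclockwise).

Green's theorem converts the closed line integral into a double integral over the enclosed region D:

    ∮_C P dx + Q dy = ∬_D (∂Q/∂x - ∂P/∂y) dA.

Here P = 0, Q = 10x^3 + 10x y^2, so

    ∂Q/∂x = 30x^2 + 10y^2,    ∂P/∂y = 0,
    ∂Q/∂x - ∂P/∂y = 30x^2 + 10y^2.

D is the region 0 ≤ x ≤ 2, 0 ≤ y ≤ 1. Evaluating the double integral:

    ∬_D (30x^2 + 10y^2) dA = ∫_0^{2} ∫_0^{1} (30x^2 + 10y^2) dy dx.

Inner (y from 0 to 1): 30x^2 + 10/3.
Outer (x from 0 to 2): 260/3.

Therefore ∮_C P dx + Q dy = 260/3.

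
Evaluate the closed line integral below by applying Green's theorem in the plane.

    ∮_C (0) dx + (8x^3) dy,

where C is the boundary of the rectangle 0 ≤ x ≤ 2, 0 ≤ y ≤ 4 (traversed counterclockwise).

Green's theorem converts the closed line integral into a double integral over the enclosed region D:

    ∮_C P dx + Q dy = ∬_D (∂Q/∂x - ∂P/∂y) dA.

Here P = 0, Q = 8x^3, so

    ∂Q/∂x = 24x^2,    ∂P/∂y = 0,
    ∂Q/∂x - ∂P/∂y = 24x^2.

D is the region 0 ≤ x ≤ 2, 0 ≤ y ≤ 4. Evaluating the double integral:

    ∬_D (24x^2) dA = ∫_0^{2} ∫_0^{4} (24x^2) dy dx.

Inner (y from 0 to 4): 96x^2.
Outer (x from 0 to 2): 256.

Therefore ∮_C P dx + Q dy = 256.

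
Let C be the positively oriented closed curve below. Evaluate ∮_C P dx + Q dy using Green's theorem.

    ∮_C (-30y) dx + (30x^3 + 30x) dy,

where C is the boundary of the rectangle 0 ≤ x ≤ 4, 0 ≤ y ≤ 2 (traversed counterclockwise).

Green's theorem converts the closed line integral into a double integral over the enclosed region D:

    ∮_C P dx + Q dy = ∬_D (∂Q/∂x - ∂P/∂y) dA.

Here P = -30y, Q = 30x^3 + 30x, so

    ∂Q/∂x = 90x^2 + 30,    ∂P/∂y = -30,
    ∂Q/∂x - ∂P/∂y = 90x^2 + 60.

D is the region 0 ≤ x ≤ 4, 0 ≤ y ≤ 2. Evaluating the double integral:

    ∬_D (90x^2 + 60) dA = ∫_0^{4} ∫_0^{2} (90x^2 + 60) dy dx.

Inner (y from 0 to 2): 180x^2 + 120.
Outer (x from 0 to 4): 4320.

Therefore ∮_C P dx + Q dy = 4320.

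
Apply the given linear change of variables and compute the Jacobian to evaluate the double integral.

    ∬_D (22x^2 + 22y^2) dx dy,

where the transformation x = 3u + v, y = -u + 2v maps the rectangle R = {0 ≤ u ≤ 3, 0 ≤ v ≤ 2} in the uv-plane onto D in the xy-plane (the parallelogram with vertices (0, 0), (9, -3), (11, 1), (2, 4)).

Compute the Jacobian determinant of (x, y) with respect to (u, v):

    ∂(x,y)/∂(u,v) = | 3  1 | = (3)(2) - (1)(-1) = 7.
                   | -1  2 |

Its absolute value is |J| = 7 (the area scaling factor).

Substituting x = 3u + v, y = -u + 2v into the integrand,

    22x^2 + 22y^2 → 220u^2 + 44u v + 110v^2,

so the integral becomes

    ∬_R (220u^2 + 44u v + 110v^2) · |J| du dv = ∫_0^3 ∫_0^2 (1540u^2 + 308u v + 770v^2) dv du.

Inner (v): 3080u^2 + 616u + 6160/3.
Outer (u): 36652.

Therefore ∬_D (22x^2 + 22y^2) dx dy = 36652.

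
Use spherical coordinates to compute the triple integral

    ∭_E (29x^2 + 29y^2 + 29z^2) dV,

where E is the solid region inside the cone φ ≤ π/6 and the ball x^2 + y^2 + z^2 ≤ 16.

In spherical coordinates, x = ρ sin(φ) cos(θ), y = ρ sin(φ) sin(θ), z = ρ cos(φ), and dV = ρ^2 sin(φ) dρ dφ dθ.

The integrand becomes 29ρ^2, so

    ∭_E (29x^2 + 29y^2 + 29z^2) dV = ∫_{0}^{2π} ∫_{0}^{π/6} ∫_{0}^{4} (29ρ^2) · ρ^2 sin(φ) dρ dφ dθ.

Inner (ρ): 29696sin(φ)/5.
Middle (φ): 29696/5 - 14848sqrt(3)/5.
Outer (θ): 29696π (2 - sqrt(3))/5.

Therefore the triple integral equals 29696π (2 - sqrt(3))/5.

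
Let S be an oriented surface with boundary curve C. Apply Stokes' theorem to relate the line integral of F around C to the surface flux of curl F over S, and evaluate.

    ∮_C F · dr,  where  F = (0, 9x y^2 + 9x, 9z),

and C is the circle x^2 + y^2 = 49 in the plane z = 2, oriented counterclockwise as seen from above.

Let S be the flat disk x^2 + y^2 ≤ 49 in the plane z = 2, with upward unit normal n̂ = ẑ. By Stokes' theorem,

    ∮_C F · dr = ∬_S (∇ × F) · n̂ dS = ∬_D (curl F)_z dA,

where D is the disk x^2 + y^2 ≤ 49.

Compute the curl of F = (0, 9x y^2 + 9x, 9z):
    (∇ × F)_x = ∂F_z/∂y - ∂F_y/∂z = 0,
    (∇ × F)_y = ∂F_x/∂z - ∂F_z/∂x = 0,
    (∇ × F)_z = ∂F_y/∂x - ∂F_x/∂y = 9y^2 + 9.

On z = 2, (curl F)_z = 9y^2 + 9.

Convert to polar (x = r cos θ, y = r sin θ, dA = r dr dθ); the integrand becomes 9r^2sin(θ)^2 + 9, so

    ∬_D (curl F)_z dA = ∫_0^{2π} ∫_0^{7} (9r^2sin(θ)^2 + 9) · r dr dθ.

Inner (r from 0 to 7): 21609sin(θ)^2/4 + 441/2.
Outer (θ from 0 to 2π): 23373π/4.

Therefore ∮_C F · dr = 23373π/4.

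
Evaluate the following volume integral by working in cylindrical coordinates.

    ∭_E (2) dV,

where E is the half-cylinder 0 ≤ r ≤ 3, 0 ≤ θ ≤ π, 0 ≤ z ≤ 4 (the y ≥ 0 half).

In cylindrical coordinates, x = r cos(θ), y = r sin(θ), z = z, and dV = r dr dθ dz.

The integrand becomes 2, so

    ∭_E (2) dV = ∫_{0}^{π} ∫_{0}^{3} ∫_{0}^{4} (2) · r dz dr dθ.

Inner (z): 8r.
Middle (r from 0 to 3): 36.
Outer (θ): 36π.

Therefore the triple integral equals 36π.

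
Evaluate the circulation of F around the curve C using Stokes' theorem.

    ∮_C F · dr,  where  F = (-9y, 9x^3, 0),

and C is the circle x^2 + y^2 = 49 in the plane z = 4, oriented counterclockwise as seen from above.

Let S be the flat disk x^2 + y^2 ≤ 49 in the plane z = 4, with upward unit normal n̂ = ẑ. By Stokes' theorem,

    ∮_C F · dr = ∬_S (∇ × F) · n̂ dS = ∬_D (curl F)_z dA,

where D is the disk x^2 + y^2 ≤ 49.

Compute the curl of F = (-9y, 9x^3, 0):
    (∇ × F)_x = ∂F_z/∂y - ∂F_y/∂z = 0,
    (∇ × F)_y = ∂F_x/∂z - ∂F_z/∂x = 0,
    (∇ × F)_z = ∂F_y/∂x - ∂F_x/∂y = 27x^2 + 9.

On z = 4, (curl F)_z = 27x^2 + 9.

Convert to polar (x = r cos θ, y = r sin θ, dA = r dr dθ); the integrand becomes 27r^2cos(θ)^2 + 9, so

    ∬_D (curl F)_z dA = ∫_0^{2π} ∫_0^{7} (27r^2cos(θ)^2 + 9) · r dr dθ.

Inner (r from 0 to 7): 64827cos(θ)^2/4 + 441/2.
Outer (θ from 0 to 2π): 66591π/4.

Therefore ∮_C F · dr = 66591π/4.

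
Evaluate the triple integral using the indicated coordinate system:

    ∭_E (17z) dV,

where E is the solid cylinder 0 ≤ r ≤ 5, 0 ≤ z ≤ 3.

In cylindrical coordinates, x = r cos(θ), y = r sin(θ), z = z, and dV = r dr dθ dz.

The integrand becomes 17z, so

    ∭_E (17z) dV = ∫_{0}^{2π} ∫_{0}^{5} ∫_{0}^{3} (17z) · r dz dr dθ.

Inner (z): 153r/2.
Middle (r from 0 to 5): 3825/4.
Outer (θ): 3825π/2.

Therefore the triple integral equals 3825π/2.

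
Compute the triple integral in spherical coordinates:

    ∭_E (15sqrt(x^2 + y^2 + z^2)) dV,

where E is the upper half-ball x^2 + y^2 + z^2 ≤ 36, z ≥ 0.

In spherical coordinates, x = ρ sin(φ) cos(θ), y = ρ sin(φ) sin(θ), z = ρ cos(φ), and dV = ρ^2 sin(φ) dρ dφ dθ.

The integrand becomes 15ρ, so

    ∭_E (15sqrt(x^2 + y^2 + z^2)) dV = ∫_{0}^{2π} ∫_{0}^{π/2} ∫_{0}^{6} (15ρ) · ρ^2 sin(φ) dρ dφ dθ.

Inner (ρ): 4860sin(φ).
Middle (φ): 4860.
Outer (θ): 9720π.

Therefore the triple integral equals 9720π.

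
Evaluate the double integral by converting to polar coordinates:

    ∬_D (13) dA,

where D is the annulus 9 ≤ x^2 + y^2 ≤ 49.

The region D is 3 ≤ r ≤ 7, 0 ≤ θ ≤ 2π in polar coordinates, where x = r cos(θ), y = r sin(θ), and dA = r dr dθ.

Under the substitution, the integrand becomes 13, so

    ∬_D (13) dA = ∫_{0}^{2π} ∫_{3}^{7} (13) · r dr dθ.

Inner integral (in r): ∫_{3}^{7} (13) · r dr = 260.

Outer integral (in θ): ∫_{0}^{2π} (260) dθ = 520π.

Therefore ∬_D (13) dA = 520π.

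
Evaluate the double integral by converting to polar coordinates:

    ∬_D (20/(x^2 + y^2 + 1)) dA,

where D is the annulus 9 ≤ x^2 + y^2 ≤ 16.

The region D is 3 ≤ r ≤ 4, 0 ≤ θ ≤ 2π in polar coordinates, where x = r cos(θ), y = r sin(θ), and dA = r dr dθ.

Under the substitution, the integrand becomes 20/(r^2 + 1), so

    ∬_D (20/(x^2 + y^2 + 1)) dA = ∫_{0}^{2π} ∫_{3}^{4} (20/(r^2 + 1)) · r dr dθ.

Inner integral (in r): ∫_{3}^{4} (20/(r^2 + 1)) · r dr = log(2015993900449/10000000000).

Outer integral (in θ): ∫_{0}^{2π} (log(2015993900449/10000000000)) dθ = log((2015993900449/10000000000)^(2π)).

Therefore ∬_D (20/(x^2 + y^2 + 1)) dA = log((2015993900449/10000000000)^(2π)).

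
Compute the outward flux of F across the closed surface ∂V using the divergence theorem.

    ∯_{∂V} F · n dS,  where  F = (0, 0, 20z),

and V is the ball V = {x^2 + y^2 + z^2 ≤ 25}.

By the divergence theorem,

    ∯_{∂V} F · n dS = ∭_V (∇ · F) dV.

Compute the divergence:
    ∇ · F = ∂F_x/∂x + ∂F_y/∂y + ∂F_z/∂z = 0 + 0 + 20 = 20.

In spherical coordinates, x = ρ sin(φ) cos(θ), y = ρ sin(φ) sin(θ), z = ρ cos(φ), dV = ρ^2 sin(φ) dρ dφ dθ, with 0 ≤ ρ ≤ 5, 0 ≤ φ ≤ π, 0 ≤ θ ≤ 2π.

The integrand, after substitution and multiplying by the volume element, becomes (20) · ρ^2 sin(φ), so

    ∭_V (∇·F) dV = ∫_0^{2π} ∫_0^{π} ∫_0^{5} (20) · ρ^2 sin(φ) dρ dφ dθ.

Inner (ρ from 0 to 5): 2500sin(φ)/3.
Middle (φ from 0 to π): 5000/3.
Outer (θ from 0 to 2π): 10000π/3.

Therefore ∯_{∂V} F · n dS = 10000π/3.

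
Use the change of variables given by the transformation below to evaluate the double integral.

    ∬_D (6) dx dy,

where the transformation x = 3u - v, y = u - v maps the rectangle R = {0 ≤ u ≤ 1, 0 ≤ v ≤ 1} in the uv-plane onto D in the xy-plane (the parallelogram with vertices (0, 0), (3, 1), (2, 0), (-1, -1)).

Compute the Jacobian determinant of (x, y) with respect to (u, v):

    ∂(x,y)/∂(u,v) = | 3  -1 | = (3)(-1) - (-1)(1) = -2.
                   | 1  -1 |

Its absolute value is |J| = 2 (the area scaling factor).

Substituting x = 3u - v, y = u - v into the integrand,

    6 → 6,

so the integral becomes

    ∬_R (6) · |J| du dv = ∫_0^1 ∫_0^1 (12) dv du.

Inner (v): 12.
Outer (u): 12.

Therefore ∬_D (6) dx dy = 12.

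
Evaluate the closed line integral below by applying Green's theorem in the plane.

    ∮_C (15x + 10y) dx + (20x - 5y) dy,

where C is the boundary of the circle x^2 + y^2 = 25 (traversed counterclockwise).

Green's theorem converts the closed line integral into a double integral over the enclosed region D:

    ∮_C P dx + Q dy = ∬_D (∂Q/∂x - ∂P/∂y) dA.

Here P = 15x + 10y, Q = 20x - 5y, so

    ∂Q/∂x = 20,    ∂P/∂y = 10,
    ∂Q/∂x - ∂P/∂y = 10.

D is the region x^2 + y^2 ≤ 25. Evaluating the double integral:

In polar coordinates (x = r cos θ, y = r sin θ, dA = r dr dθ) the integrand becomes 10, so

    ∬_D (10) dA = ∫_0^{2π} ∫_0^{5} (10) · r dr dθ.

Inner (r from 0 to 5): 125.
Outer (θ from 0 to 2π): 250π.

Therefore ∮_C P dx + Q dy = 250π.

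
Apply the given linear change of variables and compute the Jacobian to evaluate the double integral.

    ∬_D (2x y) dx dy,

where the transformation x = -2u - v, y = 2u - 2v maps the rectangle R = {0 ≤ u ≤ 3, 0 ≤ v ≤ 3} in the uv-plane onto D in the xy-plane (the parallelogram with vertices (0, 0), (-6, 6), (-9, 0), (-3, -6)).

Compute the Jacobian determinant of (x, y) with respect to (u, v):

    ∂(x,y)/∂(u,v) = | -2  -1 | = (-2)(-2) - (-1)(2) = 6.
                   | 2  -2 |

Its absolute value is |J| = 6 (the area scaling factor).

Substituting x = -2u - v, y = 2u - 2v into the integrand,

    2x y → -8u^2 + 4u v + 4v^2,

so the integral becomes

    ∬_R (-8u^2 + 4u v + 4v^2) · |J| du dv = ∫_0^3 ∫_0^3 (-48u^2 + 24u v + 24v^2) dv du.

Inner (v): -144u^2 + 108u + 216.
Outer (u): -162.

Therefore ∬_D (2x y) dx dy = -162.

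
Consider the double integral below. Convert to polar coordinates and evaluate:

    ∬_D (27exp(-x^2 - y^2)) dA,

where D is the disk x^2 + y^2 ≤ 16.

The region D is 0 ≤ r ≤ 4, 0 ≤ θ ≤ 2π in polar coordinates, where x = r cos(θ), y = r sin(θ), and dA = r dr dθ.

Under the substitution, the integrand becomes 27exp(-r^2), so

    ∬_D (27exp(-x^2 - y^2)) dA = ∫_{0}^{2π} ∫_{0}^{4} (27exp(-r^2)) · r dr dθ.

Inner integral (in r): ∫_{0}^{4} (27exp(-r^2)) · r dr = 27/2 - 27exp(-16)/2.

Outer integral (in θ): ∫_{0}^{2π} (27/2 - 27exp(-16)/2) dθ = -27π exp(-16) + 27π.

Therefore ∬_D (27exp(-x^2 - y^2)) dA = -27π exp(-16) + 27π.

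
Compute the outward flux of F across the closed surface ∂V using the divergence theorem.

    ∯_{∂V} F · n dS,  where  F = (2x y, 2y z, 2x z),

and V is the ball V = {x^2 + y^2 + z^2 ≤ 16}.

By the divergence theorem,

    ∯_{∂V} F · n dS = ∭_V (∇ · F) dV.

Compute the divergence:
    ∇ · F = ∂F_x/∂x + ∂F_y/∂y + ∂F_z/∂z = 2y + 2z + 2x = 2x + 2y + 2z.

In spherical coordinates, x = ρ sin(φ) cos(θ), y = ρ sin(φ) sin(θ), z = ρ cos(φ), dV = ρ^2 sin(φ) dρ dφ dθ, with 0 ≤ ρ ≤ 4, 0 ≤ φ ≤ π, 0 ≤ θ ≤ 2π.

The integrand, after substitution and multiplying by the volume element, becomes (2ρ (sqrt(2)sin(φ)sin(θ + π/4) + cos(φ))) · ρ^2 sin(φ), so

    ∭_V (∇·F) dV = ∫_0^{2π} ∫_0^{π} ∫_0^{4} (2ρ (sqrt(2)sin(φ)sin(θ + π/4) + cos(φ))) · ρ^2 sin(φ) dρ dφ dθ.

Inner (ρ from 0 to 4): 128(sqrt(2)sin(φ)sin(θ + π/4) + cos(φ))sin(φ).
Middle (φ from 0 to π): 64sqrt(2)π sin(θ + π/4).
Outer (θ from 0 to 2π): 0.

Therefore ∯_{∂V} F · n dS = 0.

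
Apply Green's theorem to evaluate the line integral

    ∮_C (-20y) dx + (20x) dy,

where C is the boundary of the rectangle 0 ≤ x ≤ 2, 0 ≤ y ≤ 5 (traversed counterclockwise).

Green's theorem converts the closed line integral into a double integral over the enclosed region D:

    ∮_C P dx + Q dy = ∬_D (∂Q/∂x - ∂P/∂y) dA.

Here P = -20y, Q = 20x, so

    ∂Q/∂x = 20,    ∂P/∂y = -20,
    ∂Q/∂x - ∂P/∂y = 40.

D is the region 0 ≤ x ≤ 2, 0 ≤ y ≤ 5. Evaluating the double integral:

    ∬_D (40) dA = ∫_0^{2} ∫_0^{5} (40) dy dx.

Inner (y from 0 to 5): 200.
Outer (x from 0 to 2): 400.

Therefore ∮_C P dx + Q dy = 400.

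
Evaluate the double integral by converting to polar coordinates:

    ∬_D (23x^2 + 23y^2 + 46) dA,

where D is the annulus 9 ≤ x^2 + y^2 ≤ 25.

The region D is 3 ≤ r ≤ 5, 0 ≤ θ ≤ 2π in polar coordinates, where x = r cos(θ), y = r sin(θ), and dA = r dr dθ.

Under the substitution, the integrand becomes 23r^2 + 46, so

    ∬_D (23x^2 + 23y^2 + 46) dA = ∫_{0}^{2π} ∫_{3}^{5} (23r^2 + 46) · r dr dθ.

Inner integral (in r): ∫_{3}^{5} (23r^2 + 46) · r dr = 3496.

Outer integral (in θ): ∫_{0}^{2π} (3496) dθ = 6992π.

Therefore ∬_D (23x^2 + 23y^2 + 46) dA = 6992π.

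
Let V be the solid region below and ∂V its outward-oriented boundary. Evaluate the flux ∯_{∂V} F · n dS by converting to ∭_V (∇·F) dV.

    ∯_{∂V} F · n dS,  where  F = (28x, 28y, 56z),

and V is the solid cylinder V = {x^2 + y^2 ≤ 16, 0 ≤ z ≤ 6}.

By the divergence theorem,

    ∯_{∂V} F · n dS = ∭_V (∇ · F) dV.

Compute the divergence:
    ∇ · F = ∂F_x/∂x + ∂F_y/∂y + ∂F_z/∂z = 28 + 28 + 56 = 112.

In cylindrical coordinates, x = r cos(θ), y = r sin(θ), z = z, dV = r dr dθ dz, with 0 ≤ r ≤ 4, 0 ≤ θ ≤ 2π, 0 ≤ z ≤ 6.

The integrand, after substitution and multiplying by the volume element, becomes (112) · r, so

    ∭_V (∇·F) dV = ∫_0^{2π} ∫_0^{4} ∫_0^{6} (112) · r dz dr dθ.

Inner (z from 0 to 6): 672r.
Middle (r from 0 to 4): 5376.
Outer (θ from 0 to 2π): 10752π.

Therefore ∯_{∂V} F · n dS = 10752π.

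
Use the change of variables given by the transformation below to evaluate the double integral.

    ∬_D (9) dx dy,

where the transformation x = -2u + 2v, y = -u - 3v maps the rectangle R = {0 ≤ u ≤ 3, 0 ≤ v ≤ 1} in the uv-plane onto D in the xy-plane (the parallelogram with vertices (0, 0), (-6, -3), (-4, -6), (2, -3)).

Compute the Jacobian determinant of (x, y) with respect to (u, v):

    ∂(x,y)/∂(u,v) = | -2  2 | = (-2)(-3) - (2)(-1) = 8.
                   | -1  -3 |

Its absolute value is |J| = 8 (the area scaling factor).

Substituting x = -2u + 2v, y = -u - 3v into the integrand,

    9 → 9,

so the integral becomes

    ∬_R (9) · |J| du dv = ∫_0^3 ∫_0^1 (72) dv du.

Inner (v): 72.
Outer (u): 216.

Therefore ∬_D (9) dx dy = 216.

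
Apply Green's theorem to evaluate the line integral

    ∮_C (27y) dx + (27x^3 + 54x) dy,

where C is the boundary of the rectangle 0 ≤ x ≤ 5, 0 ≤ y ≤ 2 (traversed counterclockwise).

Green's theorem converts the closed line integral into a double integral over the enclosed region D:

    ∮_C P dx + Q dy = ∬_D (∂Q/∂x - ∂P/∂y) dA.

Here P = 27y, Q = 27x^3 + 54x, so

    ∂Q/∂x = 81x^2 + 54,    ∂P/∂y = 27,
    ∂Q/∂x - ∂P/∂y = 81x^2 + 27.

D is the region 0 ≤ x ≤ 5, 0 ≤ y ≤ 2. Evaluating the double integral:

    ∬_D (81x^2 + 27) dA = ∫_0^{5} ∫_0^{2} (81x^2 + 27) dy dx.

Inner (y from 0 to 2): 162x^2 + 54.
Outer (x from 0 to 5): 7020.

Therefore ∮_C P dx + Q dy = 7020.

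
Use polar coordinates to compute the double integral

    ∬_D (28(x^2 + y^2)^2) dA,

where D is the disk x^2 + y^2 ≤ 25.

The region D is 0 ≤ r ≤ 5, 0 ≤ θ ≤ 2π in polar coordinates, where x = r cos(θ), y = r sin(θ), and dA = r dr dθ.

Under the substitution, the integrand becomes 28r^4, so

    ∬_D (28(x^2 + y^2)^2) dA = ∫_{0}^{2π} ∫_{0}^{5} (28r^4) · r dr dθ.

Inner integral (in r): ∫_{0}^{5} (28r^4) · r dr = 218750/3.

Outer integral (in θ): ∫_{0}^{2π} (218750/3) dθ = 437500π/3.

Therefore ∬_D (28(x^2 + y^2)^2) dA = 437500π/3.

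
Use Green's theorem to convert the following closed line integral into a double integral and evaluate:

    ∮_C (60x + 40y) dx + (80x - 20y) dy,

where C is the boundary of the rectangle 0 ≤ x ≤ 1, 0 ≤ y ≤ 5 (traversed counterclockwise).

Green's theorem converts the closed line integral into a double integral over the enclosed region D:

    ∮_C P dx + Q dy = ∬_D (∂Q/∂x - ∂P/∂y) dA.

Here P = 60x + 40y, Q = 80x - 20y, so

    ∂Q/∂x = 80,    ∂P/∂y = 40,
    ∂Q/∂x - ∂P/∂y = 40.

D is the region 0 ≤ x ≤ 1, 0 ≤ y ≤ 5. Evaluating the double integral:

    ∬_D (40) dA = ∫_0^{1} ∫_0^{5} (40) dy dx.

Inner (y from 0 to 5): 200.
Outer (x from 0 to 1): 200.

Therefore ∮_C P dx + Q dy = 200.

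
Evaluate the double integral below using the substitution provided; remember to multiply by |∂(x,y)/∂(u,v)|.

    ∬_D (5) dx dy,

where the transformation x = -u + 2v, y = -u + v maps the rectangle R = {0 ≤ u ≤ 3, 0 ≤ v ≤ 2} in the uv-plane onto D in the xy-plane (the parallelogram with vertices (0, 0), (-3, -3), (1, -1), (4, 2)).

Compute the Jacobian determinant of (x, y) with respect to (u, v):

    ∂(x,y)/∂(u,v) = | -1  2 | = (-1)(1) - (2)(-1) = 1.
                   | -1  1 |

Its absolute value is |J| = 1 (the area scaling factor).

Substituting x = -u + 2v, y = -u + v into the integrand,

    5 → 5,

so the integral becomes

    ∬_R (5) · |J| du dv = ∫_0^3 ∫_0^2 (5) dv du.

Inner (v): 10.
Outer (u): 30.

Therefore ∬_D (5) dx dy = 30.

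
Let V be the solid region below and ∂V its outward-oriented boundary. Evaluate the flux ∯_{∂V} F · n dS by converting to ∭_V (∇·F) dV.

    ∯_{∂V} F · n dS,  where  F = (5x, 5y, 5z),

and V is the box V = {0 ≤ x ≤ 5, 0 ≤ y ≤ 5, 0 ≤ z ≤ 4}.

By the divergence theorem,

    ∯_{∂V} F · n dS = ∭_V (∇ · F) dV.

Compute the divergence:
    ∇ · F = ∂F_x/∂x + ∂F_y/∂y + ∂F_z/∂z = 5 + 5 + 5 = 15.

V is a rectangular box, so dV = dx dy dz with 0 ≤ x ≤ 5, 0 ≤ y ≤ 5, 0 ≤ z ≤ 4.

Integrate (15) over V as an iterated integral:

    ∭_V (∇·F) dV = ∫_0^{5} ∫_0^{5} ∫_0^{4} (15) dz dy dx.

Inner (z from 0 to 4): 60.
Middle (y from 0 to 5): 300.
Outer (x from 0 to 5): 1500.

Therefore ∯_{∂V} F · n dS = 1500.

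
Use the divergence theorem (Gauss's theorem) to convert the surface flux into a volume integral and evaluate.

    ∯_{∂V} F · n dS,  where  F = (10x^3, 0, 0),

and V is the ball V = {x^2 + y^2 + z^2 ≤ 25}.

By the divergence theorem,

    ∯_{∂V} F · n dS = ∭_V (∇ · F) dV.

Compute the divergence:
    ∇ · F = ∂F_x/∂x + ∂F_y/∂y + ∂F_z/∂z = 30x^2 + 0 + 0 = 30x^2.

In spherical coordinates, x = ρ sin(φ) cos(θ), y = ρ sin(φ) sin(θ), z = ρ cos(φ), dV = ρ^2 sin(φ) dρ dφ dθ, with 0 ≤ ρ ≤ 5, 0 ≤ φ ≤ π, 0 ≤ θ ≤ 2π.

The integrand, after substitution and multiplying by the volume element, becomes (30ρ^2sin(φ)^2cos(θ)^2) · ρ^2 sin(φ), so

    ∭_V (∇·F) dV = ∫_0^{2π} ∫_0^{π} ∫_0^{5} (30ρ^2sin(φ)^2cos(θ)^2) · ρ^2 sin(φ) dρ dφ dθ.

Inner (ρ from 0 to 5): 18750sin(φ)^3cos(θ)^2.
Middle (φ from 0 to π): 25000cos(θ)^2.
Outer (θ from 0 to 2π): 25000π.

Therefore ∯_{∂V} F · n dS = 25000π.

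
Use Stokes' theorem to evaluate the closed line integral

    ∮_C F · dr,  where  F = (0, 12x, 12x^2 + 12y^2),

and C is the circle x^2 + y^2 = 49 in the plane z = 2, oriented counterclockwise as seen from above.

Let S be the flat disk x^2 + y^2 ≤ 49 in the plane z = 2, with upward unit normal n̂ = ẑ. By Stokes' theorem,

    ∮_C F · dr = ∬_S (∇ × F) · n̂ dS = ∬_D (curl F)_z dA,

where D is the disk x^2 + y^2 ≤ 49.

Compute the curl of F = (0, 12x, 12x^2 + 12y^2):
    (∇ × F)_x = ∂F_z/∂y - ∂F_y/∂z = 24y,
    (∇ × F)_y = ∂F_x/∂z - ∂F_z/∂x = -24x,
    (∇ × F)_z = ∂F_y/∂x - ∂F_x/∂y = 12.

On z = 2, (curl F)_z = 12.

Convert to polar (x = r cos θ, y = r sin θ, dA = r dr dθ); the integrand becomes 12, so

    ∬_D (curl F)_z dA = ∫_0^{2π} ∫_0^{7} (12) · r dr dθ.

Inner (r from 0 to 7): 294.
Outer (θ from 0 to 2π): 588π.

Therefore ∮_C F · dr = 588π.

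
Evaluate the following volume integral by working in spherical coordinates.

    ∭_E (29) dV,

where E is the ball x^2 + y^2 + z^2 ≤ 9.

In spherical coordinates, x = ρ sin(φ) cos(θ), y = ρ sin(φ) sin(θ), z = ρ cos(φ), and dV = ρ^2 sin(φ) dρ dφ dθ.

The integrand becomes 29, so

    ∭_E (29) dV = ∫_{0}^{2π} ∫_{0}^{π} ∫_{0}^{3} (29) · ρ^2 sin(φ) dρ dφ dθ.

Inner (ρ): 261sin(φ).
Middle (φ): 522.
Outer (θ): 1044π.

Therefore the triple integral equals 1044π.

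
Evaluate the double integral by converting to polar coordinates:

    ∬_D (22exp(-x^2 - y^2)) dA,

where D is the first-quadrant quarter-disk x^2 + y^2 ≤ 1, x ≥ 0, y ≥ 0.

The region D is 0 ≤ r ≤ 1, 0 ≤ θ ≤ π/2 in polar coordinates, where x = r cos(θ), y = r sin(θ), and dA = r dr dθ.

Under the substitution, the integrand becomes 22exp(-r^2), so

    ∬_D (22exp(-x^2 - y^2)) dA = ∫_{0}^{π/2} ∫_{0}^{1} (22exp(-r^2)) · r dr dθ.

Inner integral (in r): ∫_{0}^{1} (22exp(-r^2)) · r dr = 11 - 11exp(-1).

Outer integral (in θ): ∫_{0}^{π/2} (11 - 11exp(-1)) dθ = -11π (1 - e)exp(-1)/2.

Therefore ∬_D (22exp(-x^2 - y^2)) dA = -11π (1 - e)exp(-1)/2.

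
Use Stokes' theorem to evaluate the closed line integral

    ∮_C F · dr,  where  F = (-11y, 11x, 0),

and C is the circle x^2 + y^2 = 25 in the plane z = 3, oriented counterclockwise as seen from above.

Let S be the flat disk x^2 + y^2 ≤ 25 in the plane z = 3, with upward unit normal n̂ = ẑ. By Stokes' theorem,

    ∮_C F · dr = ∬_S (∇ × F) · n̂ dS = ∬_D (curl F)_z dA,

where D is the disk x^2 + y^2 ≤ 25.

Compute the curl of F = (-11y, 11x, 0):
    (∇ × F)_x = ∂F_z/∂y - ∂F_y/∂z = 0,
    (∇ × F)_y = ∂F_x/∂z - ∂F_z/∂x = 0,
    (∇ × F)_z = ∂F_y/∂x - ∂F_x/∂y = 22.

On z = 3, (curl F)_z = 22.

Convert to polar (x = r cos θ, y = r sin θ, dA = r dr dθ); the integrand becomes 22, so

    ∬_D (curl F)_z dA = ∫_0^{2π} ∫_0^{5} (22) · r dr dθ.

Inner (r from 0 to 5): 275.
Outer (θ from 0 to 2π): 550π.

Therefore ∮_C F · dr = 550π.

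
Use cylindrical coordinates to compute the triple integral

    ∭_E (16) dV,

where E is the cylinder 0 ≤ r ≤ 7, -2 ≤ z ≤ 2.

In cylindrical coordinates, x = r cos(θ), y = r sin(θ), z = z, and dV = r dr dθ dz.

The integrand becomes 16, so

    ∭_E (16) dV = ∫_{0}^{2π} ∫_{0}^{7} ∫_{-2}^{2} (16) · r dz dr dθ.

Inner (z): 64r.
Middle (r from 0 to 7): 1568.
Outer (θ): 3136π.

Therefore the triple integral equals 3136π.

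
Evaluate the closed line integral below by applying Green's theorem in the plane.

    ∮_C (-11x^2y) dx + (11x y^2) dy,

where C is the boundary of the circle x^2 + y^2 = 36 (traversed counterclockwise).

Green's theorem converts the closed line integral into a double integral over the enclosed region D:

    ∮_C P dx + Q dy = ∬_D (∂Q/∂x - ∂P/∂y) dA.

Here P = -11x^2y, Q = 11x y^2, so

    ∂Q/∂x = 11y^2,    ∂P/∂y = -11x^2,
    ∂Q/∂x - ∂P/∂y = 11x^2 + 11y^2.

D is the region x^2 + y^2 ≤ 36. Evaluating the double integral:

In polar coordinates (x = r cos θ, y = r sin θ, dA = r dr dθ) the integrand becomes 11r^2, so

    ∬_D (11x^2 + 11y^2) dA = ∫_0^{2π} ∫_0^{6} (11r^2) · r dr dθ.

Inner (r from 0 to 6): 3564.
Outer (θ from 0 to 2π): 7128π.

Therefore ∮_C P dx + Q dy = 7128π.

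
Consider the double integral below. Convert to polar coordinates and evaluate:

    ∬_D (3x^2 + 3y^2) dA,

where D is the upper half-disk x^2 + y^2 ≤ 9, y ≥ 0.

The region D is 0 ≤ r ≤ 3, 0 ≤ θ ≤ π in polar coordinates, where x = r cos(θ), y = r sin(θ), and dA = r dr dθ.

Under the substitution, the integrand becomes 3r^2, so

    ∬_D (3x^2 + 3y^2) dA = ∫_{0}^{π} ∫_{0}^{3} (3r^2) · r dr dθ.

Inner integral (in r): ∫_{0}^{3} (3r^2) · r dr = 243/4.

Outer integral (in θ): ∫_{0}^{π} (243/4) dθ = 243π/4.

Therefore ∬_D (3x^2 + 3y^2) dA = 243π/4.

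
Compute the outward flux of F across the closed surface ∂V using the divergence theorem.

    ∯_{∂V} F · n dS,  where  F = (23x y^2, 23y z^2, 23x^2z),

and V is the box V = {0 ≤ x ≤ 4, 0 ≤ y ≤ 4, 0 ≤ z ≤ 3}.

By the divergence theorem,

    ∯_{∂V} F · n dS = ∭_V (∇ · F) dV.

Compute the divergence:
    ∇ · F = ∂F_x/∂x + ∂F_y/∂y + ∂F_z/∂z = 23y^2 + 23z^2 + 23x^2 = 23x^2 + 23y^2 + 23z^2.

V is a rectangular box, so dV = dx dy dz with 0 ≤ x ≤ 4, 0 ≤ y ≤ 4, 0 ≤ z ≤ 3.

Integrate (23x^2 + 23y^2 + 23z^2) over V as an iterated integral:

    ∭_V (∇·F) dV = ∫_0^{4} ∫_0^{4} ∫_0^{3} (23x^2 + 23y^2 + 23z^2) dz dy dx.

Inner (z from 0 to 3): 69x^2 + 69y^2 + 207.
Middle (y from 0 to 4): 276x^2 + 2300.
Outer (x from 0 to 4): 15088.

Therefore ∯_{∂V} F · n dS = 15088.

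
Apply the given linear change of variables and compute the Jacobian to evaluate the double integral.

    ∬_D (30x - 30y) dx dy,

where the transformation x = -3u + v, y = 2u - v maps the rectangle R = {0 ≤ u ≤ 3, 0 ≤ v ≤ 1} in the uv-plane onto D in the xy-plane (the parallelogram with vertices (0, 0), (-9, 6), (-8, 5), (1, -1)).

Compute the Jacobian determinant of (x, y) with respect to (u, v):

    ∂(x,y)/∂(u,v) = | -3  1 | = (-3)(-1) - (1)(2) = 1.
                   | 2  -1 |

Its absolute value is |J| = 1 (the area scaling factor).

Substituting x = -3u + v, y = 2u - v into the integrand,

    30x - 30y → -150u + 60v,

so the integral becomes

    ∬_R (-150u + 60v) · |J| du dv = ∫_0^3 ∫_0^1 (-150u + 60v) dv du.

Inner (v): 30 - 150u.
Outer (u): -585.

Therefore ∬_D (30x - 30y) dx dy = -585.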